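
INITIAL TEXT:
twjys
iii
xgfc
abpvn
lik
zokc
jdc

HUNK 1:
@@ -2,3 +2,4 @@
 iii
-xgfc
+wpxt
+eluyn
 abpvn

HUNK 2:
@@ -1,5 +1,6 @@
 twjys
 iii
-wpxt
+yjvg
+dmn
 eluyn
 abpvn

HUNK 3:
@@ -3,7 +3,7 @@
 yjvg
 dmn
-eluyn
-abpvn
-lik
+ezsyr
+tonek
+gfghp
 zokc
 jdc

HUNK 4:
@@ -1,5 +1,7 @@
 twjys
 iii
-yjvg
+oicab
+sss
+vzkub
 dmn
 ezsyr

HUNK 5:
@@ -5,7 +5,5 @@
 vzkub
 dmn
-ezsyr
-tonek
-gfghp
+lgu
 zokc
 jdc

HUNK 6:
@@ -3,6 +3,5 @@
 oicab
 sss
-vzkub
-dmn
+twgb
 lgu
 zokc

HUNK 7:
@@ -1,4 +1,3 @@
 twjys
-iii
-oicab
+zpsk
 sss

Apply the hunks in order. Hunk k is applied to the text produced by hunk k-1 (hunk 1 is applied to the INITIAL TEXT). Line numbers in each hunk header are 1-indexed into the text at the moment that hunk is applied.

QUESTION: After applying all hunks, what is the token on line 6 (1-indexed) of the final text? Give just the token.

Hunk 1: at line 2 remove [xgfc] add [wpxt,eluyn] -> 8 lines: twjys iii wpxt eluyn abpvn lik zokc jdc
Hunk 2: at line 1 remove [wpxt] add [yjvg,dmn] -> 9 lines: twjys iii yjvg dmn eluyn abpvn lik zokc jdc
Hunk 3: at line 3 remove [eluyn,abpvn,lik] add [ezsyr,tonek,gfghp] -> 9 lines: twjys iii yjvg dmn ezsyr tonek gfghp zokc jdc
Hunk 4: at line 1 remove [yjvg] add [oicab,sss,vzkub] -> 11 lines: twjys iii oicab sss vzkub dmn ezsyr tonek gfghp zokc jdc
Hunk 5: at line 5 remove [ezsyr,tonek,gfghp] add [lgu] -> 9 lines: twjys iii oicab sss vzkub dmn lgu zokc jdc
Hunk 6: at line 3 remove [vzkub,dmn] add [twgb] -> 8 lines: twjys iii oicab sss twgb lgu zokc jdc
Hunk 7: at line 1 remove [iii,oicab] add [zpsk] -> 7 lines: twjys zpsk sss twgb lgu zokc jdc
Final line 6: zokc

Answer: zokc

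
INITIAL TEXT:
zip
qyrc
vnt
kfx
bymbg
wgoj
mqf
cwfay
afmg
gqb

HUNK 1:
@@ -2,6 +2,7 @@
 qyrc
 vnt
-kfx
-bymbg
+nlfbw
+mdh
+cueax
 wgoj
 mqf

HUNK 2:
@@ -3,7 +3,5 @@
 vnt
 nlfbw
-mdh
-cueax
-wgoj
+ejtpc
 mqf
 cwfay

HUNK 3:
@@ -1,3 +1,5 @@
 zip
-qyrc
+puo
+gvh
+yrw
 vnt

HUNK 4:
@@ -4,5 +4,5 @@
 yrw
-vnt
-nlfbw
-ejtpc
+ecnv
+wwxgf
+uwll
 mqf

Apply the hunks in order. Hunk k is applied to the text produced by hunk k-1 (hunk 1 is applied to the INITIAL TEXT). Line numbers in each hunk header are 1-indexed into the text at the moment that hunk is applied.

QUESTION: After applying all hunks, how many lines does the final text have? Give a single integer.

Hunk 1: at line 2 remove [kfx,bymbg] add [nlfbw,mdh,cueax] -> 11 lines: zip qyrc vnt nlfbw mdh cueax wgoj mqf cwfay afmg gqb
Hunk 2: at line 3 remove [mdh,cueax,wgoj] add [ejtpc] -> 9 lines: zip qyrc vnt nlfbw ejtpc mqf cwfay afmg gqb
Hunk 3: at line 1 remove [qyrc] add [puo,gvh,yrw] -> 11 lines: zip puo gvh yrw vnt nlfbw ejtpc mqf cwfay afmg gqb
Hunk 4: at line 4 remove [vnt,nlfbw,ejtpc] add [ecnv,wwxgf,uwll] -> 11 lines: zip puo gvh yrw ecnv wwxgf uwll mqf cwfay afmg gqb
Final line count: 11

Answer: 11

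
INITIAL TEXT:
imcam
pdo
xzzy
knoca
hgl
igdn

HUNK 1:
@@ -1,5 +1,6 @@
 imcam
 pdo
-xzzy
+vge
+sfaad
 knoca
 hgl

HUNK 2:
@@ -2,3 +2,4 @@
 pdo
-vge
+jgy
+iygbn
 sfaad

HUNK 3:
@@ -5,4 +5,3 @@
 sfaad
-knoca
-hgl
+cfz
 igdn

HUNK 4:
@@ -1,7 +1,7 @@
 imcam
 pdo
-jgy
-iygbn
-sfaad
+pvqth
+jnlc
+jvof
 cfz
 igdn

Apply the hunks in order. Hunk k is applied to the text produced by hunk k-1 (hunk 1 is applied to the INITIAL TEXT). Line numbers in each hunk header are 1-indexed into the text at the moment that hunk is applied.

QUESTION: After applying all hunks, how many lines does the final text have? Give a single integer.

Hunk 1: at line 1 remove [xzzy] add [vge,sfaad] -> 7 lines: imcam pdo vge sfaad knoca hgl igdn
Hunk 2: at line 2 remove [vge] add [jgy,iygbn] -> 8 lines: imcam pdo jgy iygbn sfaad knoca hgl igdn
Hunk 3: at line 5 remove [knoca,hgl] add [cfz] -> 7 lines: imcam pdo jgy iygbn sfaad cfz igdn
Hunk 4: at line 1 remove [jgy,iygbn,sfaad] add [pvqth,jnlc,jvof] -> 7 lines: imcam pdo pvqth jnlc jvof cfz igdn
Final line count: 7

Answer: 7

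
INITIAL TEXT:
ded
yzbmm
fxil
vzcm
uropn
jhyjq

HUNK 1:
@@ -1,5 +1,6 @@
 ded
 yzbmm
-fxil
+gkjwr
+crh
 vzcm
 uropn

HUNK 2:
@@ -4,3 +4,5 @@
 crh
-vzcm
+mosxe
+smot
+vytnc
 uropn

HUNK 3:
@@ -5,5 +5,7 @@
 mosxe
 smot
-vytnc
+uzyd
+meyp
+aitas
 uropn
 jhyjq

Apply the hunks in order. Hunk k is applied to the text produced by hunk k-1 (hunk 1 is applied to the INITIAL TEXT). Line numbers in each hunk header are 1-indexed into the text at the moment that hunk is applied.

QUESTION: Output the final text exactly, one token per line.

Hunk 1: at line 1 remove [fxil] add [gkjwr,crh] -> 7 lines: ded yzbmm gkjwr crh vzcm uropn jhyjq
Hunk 2: at line 4 remove [vzcm] add [mosxe,smot,vytnc] -> 9 lines: ded yzbmm gkjwr crh mosxe smot vytnc uropn jhyjq
Hunk 3: at line 5 remove [vytnc] add [uzyd,meyp,aitas] -> 11 lines: ded yzbmm gkjwr crh mosxe smot uzyd meyp aitas uropn jhyjq

Answer: ded
yzbmm
gkjwr
crh
mosxe
smot
uzyd
meyp
aitas
uropn
jhyjq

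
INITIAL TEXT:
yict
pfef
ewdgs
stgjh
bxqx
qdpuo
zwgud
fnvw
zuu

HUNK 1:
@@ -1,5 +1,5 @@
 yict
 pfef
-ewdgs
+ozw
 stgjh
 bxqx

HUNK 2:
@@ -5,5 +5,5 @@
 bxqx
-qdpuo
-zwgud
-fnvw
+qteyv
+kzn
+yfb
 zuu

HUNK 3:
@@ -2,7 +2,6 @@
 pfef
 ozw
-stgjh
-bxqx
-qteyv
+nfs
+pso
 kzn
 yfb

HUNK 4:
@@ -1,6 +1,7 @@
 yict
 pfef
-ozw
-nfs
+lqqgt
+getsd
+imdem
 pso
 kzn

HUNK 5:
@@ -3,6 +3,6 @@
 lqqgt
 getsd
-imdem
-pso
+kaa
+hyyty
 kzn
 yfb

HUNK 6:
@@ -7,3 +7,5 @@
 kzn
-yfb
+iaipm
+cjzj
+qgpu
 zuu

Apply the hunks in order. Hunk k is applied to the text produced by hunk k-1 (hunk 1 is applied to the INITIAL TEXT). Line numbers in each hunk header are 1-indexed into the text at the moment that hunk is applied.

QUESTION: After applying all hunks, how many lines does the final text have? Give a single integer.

Answer: 11

Derivation:
Hunk 1: at line 1 remove [ewdgs] add [ozw] -> 9 lines: yict pfef ozw stgjh bxqx qdpuo zwgud fnvw zuu
Hunk 2: at line 5 remove [qdpuo,zwgud,fnvw] add [qteyv,kzn,yfb] -> 9 lines: yict pfef ozw stgjh bxqx qteyv kzn yfb zuu
Hunk 3: at line 2 remove [stgjh,bxqx,qteyv] add [nfs,pso] -> 8 lines: yict pfef ozw nfs pso kzn yfb zuu
Hunk 4: at line 1 remove [ozw,nfs] add [lqqgt,getsd,imdem] -> 9 lines: yict pfef lqqgt getsd imdem pso kzn yfb zuu
Hunk 5: at line 3 remove [imdem,pso] add [kaa,hyyty] -> 9 lines: yict pfef lqqgt getsd kaa hyyty kzn yfb zuu
Hunk 6: at line 7 remove [yfb] add [iaipm,cjzj,qgpu] -> 11 lines: yict pfef lqqgt getsd kaa hyyty kzn iaipm cjzj qgpu zuu
Final line count: 11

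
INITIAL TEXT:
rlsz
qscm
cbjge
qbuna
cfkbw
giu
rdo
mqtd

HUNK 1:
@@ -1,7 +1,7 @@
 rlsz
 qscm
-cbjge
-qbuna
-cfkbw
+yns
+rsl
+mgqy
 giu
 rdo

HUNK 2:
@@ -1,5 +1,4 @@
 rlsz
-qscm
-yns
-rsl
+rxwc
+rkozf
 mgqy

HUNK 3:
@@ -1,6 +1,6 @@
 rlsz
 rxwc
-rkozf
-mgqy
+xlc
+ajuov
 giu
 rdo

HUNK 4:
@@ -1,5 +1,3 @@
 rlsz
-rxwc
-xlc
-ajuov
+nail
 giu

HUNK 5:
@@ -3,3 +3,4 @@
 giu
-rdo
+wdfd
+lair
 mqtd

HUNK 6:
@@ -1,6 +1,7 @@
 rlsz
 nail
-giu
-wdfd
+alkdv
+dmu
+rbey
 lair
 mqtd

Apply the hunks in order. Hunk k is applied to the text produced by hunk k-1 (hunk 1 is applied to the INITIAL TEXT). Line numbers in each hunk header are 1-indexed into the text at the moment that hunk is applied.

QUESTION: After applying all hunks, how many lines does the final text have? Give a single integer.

Hunk 1: at line 1 remove [cbjge,qbuna,cfkbw] add [yns,rsl,mgqy] -> 8 lines: rlsz qscm yns rsl mgqy giu rdo mqtd
Hunk 2: at line 1 remove [qscm,yns,rsl] add [rxwc,rkozf] -> 7 lines: rlsz rxwc rkozf mgqy giu rdo mqtd
Hunk 3: at line 1 remove [rkozf,mgqy] add [xlc,ajuov] -> 7 lines: rlsz rxwc xlc ajuov giu rdo mqtd
Hunk 4: at line 1 remove [rxwc,xlc,ajuov] add [nail] -> 5 lines: rlsz nail giu rdo mqtd
Hunk 5: at line 3 remove [rdo] add [wdfd,lair] -> 6 lines: rlsz nail giu wdfd lair mqtd
Hunk 6: at line 1 remove [giu,wdfd] add [alkdv,dmu,rbey] -> 7 lines: rlsz nail alkdv dmu rbey lair mqtd
Final line count: 7

Answer: 7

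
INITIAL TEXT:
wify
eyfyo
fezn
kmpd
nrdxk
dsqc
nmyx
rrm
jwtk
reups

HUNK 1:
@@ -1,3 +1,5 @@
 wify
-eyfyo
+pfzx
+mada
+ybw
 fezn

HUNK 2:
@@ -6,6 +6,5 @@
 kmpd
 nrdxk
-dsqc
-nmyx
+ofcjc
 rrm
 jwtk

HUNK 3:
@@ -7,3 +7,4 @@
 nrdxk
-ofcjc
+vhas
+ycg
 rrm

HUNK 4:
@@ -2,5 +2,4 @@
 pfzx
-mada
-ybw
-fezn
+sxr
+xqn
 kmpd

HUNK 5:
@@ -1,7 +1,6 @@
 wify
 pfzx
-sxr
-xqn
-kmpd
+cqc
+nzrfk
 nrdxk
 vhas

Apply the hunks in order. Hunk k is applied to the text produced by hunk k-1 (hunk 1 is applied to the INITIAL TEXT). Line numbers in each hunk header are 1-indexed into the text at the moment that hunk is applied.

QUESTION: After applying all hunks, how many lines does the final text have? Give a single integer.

Answer: 10

Derivation:
Hunk 1: at line 1 remove [eyfyo] add [pfzx,mada,ybw] -> 12 lines: wify pfzx mada ybw fezn kmpd nrdxk dsqc nmyx rrm jwtk reups
Hunk 2: at line 6 remove [dsqc,nmyx] add [ofcjc] -> 11 lines: wify pfzx mada ybw fezn kmpd nrdxk ofcjc rrm jwtk reups
Hunk 3: at line 7 remove [ofcjc] add [vhas,ycg] -> 12 lines: wify pfzx mada ybw fezn kmpd nrdxk vhas ycg rrm jwtk reups
Hunk 4: at line 2 remove [mada,ybw,fezn] add [sxr,xqn] -> 11 lines: wify pfzx sxr xqn kmpd nrdxk vhas ycg rrm jwtk reups
Hunk 5: at line 1 remove [sxr,xqn,kmpd] add [cqc,nzrfk] -> 10 lines: wify pfzx cqc nzrfk nrdxk vhas ycg rrm jwtk reups
Final line count: 10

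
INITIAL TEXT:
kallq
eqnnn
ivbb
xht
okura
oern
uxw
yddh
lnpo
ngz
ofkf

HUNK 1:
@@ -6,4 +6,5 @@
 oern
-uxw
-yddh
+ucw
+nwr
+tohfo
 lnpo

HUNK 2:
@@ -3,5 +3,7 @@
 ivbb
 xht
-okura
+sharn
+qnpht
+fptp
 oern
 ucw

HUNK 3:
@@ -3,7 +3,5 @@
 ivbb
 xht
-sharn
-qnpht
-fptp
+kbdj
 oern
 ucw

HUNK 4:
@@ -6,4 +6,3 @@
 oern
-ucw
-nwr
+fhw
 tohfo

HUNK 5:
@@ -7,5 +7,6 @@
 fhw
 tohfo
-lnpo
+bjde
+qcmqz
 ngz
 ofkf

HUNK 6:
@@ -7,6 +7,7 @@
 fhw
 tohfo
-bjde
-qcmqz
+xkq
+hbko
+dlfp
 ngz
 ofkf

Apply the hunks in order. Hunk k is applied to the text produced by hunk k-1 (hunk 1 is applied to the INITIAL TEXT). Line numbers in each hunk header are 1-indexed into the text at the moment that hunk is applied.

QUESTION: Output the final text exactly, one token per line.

Hunk 1: at line 6 remove [uxw,yddh] add [ucw,nwr,tohfo] -> 12 lines: kallq eqnnn ivbb xht okura oern ucw nwr tohfo lnpo ngz ofkf
Hunk 2: at line 3 remove [okura] add [sharn,qnpht,fptp] -> 14 lines: kallq eqnnn ivbb xht sharn qnpht fptp oern ucw nwr tohfo lnpo ngz ofkf
Hunk 3: at line 3 remove [sharn,qnpht,fptp] add [kbdj] -> 12 lines: kallq eqnnn ivbb xht kbdj oern ucw nwr tohfo lnpo ngz ofkf
Hunk 4: at line 6 remove [ucw,nwr] add [fhw] -> 11 lines: kallq eqnnn ivbb xht kbdj oern fhw tohfo lnpo ngz ofkf
Hunk 5: at line 7 remove [lnpo] add [bjde,qcmqz] -> 12 lines: kallq eqnnn ivbb xht kbdj oern fhw tohfo bjde qcmqz ngz ofkf
Hunk 6: at line 7 remove [bjde,qcmqz] add [xkq,hbko,dlfp] -> 13 lines: kallq eqnnn ivbb xht kbdj oern fhw tohfo xkq hbko dlfp ngz ofkf

Answer: kallq
eqnnn
ivbb
xht
kbdj
oern
fhw
tohfo
xkq
hbko
dlfp
ngz
ofkf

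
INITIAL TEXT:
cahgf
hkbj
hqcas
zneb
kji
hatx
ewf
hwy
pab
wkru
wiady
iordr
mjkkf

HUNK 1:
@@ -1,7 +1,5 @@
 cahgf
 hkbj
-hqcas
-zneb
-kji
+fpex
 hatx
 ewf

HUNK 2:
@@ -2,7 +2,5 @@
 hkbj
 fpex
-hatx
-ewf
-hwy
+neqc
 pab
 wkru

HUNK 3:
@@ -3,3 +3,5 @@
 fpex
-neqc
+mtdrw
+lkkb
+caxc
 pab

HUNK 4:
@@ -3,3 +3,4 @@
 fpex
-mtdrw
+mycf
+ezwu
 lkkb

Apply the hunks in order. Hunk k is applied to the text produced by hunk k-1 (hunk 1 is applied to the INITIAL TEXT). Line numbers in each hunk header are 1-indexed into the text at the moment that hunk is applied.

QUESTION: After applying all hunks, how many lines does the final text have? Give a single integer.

Hunk 1: at line 1 remove [hqcas,zneb,kji] add [fpex] -> 11 lines: cahgf hkbj fpex hatx ewf hwy pab wkru wiady iordr mjkkf
Hunk 2: at line 2 remove [hatx,ewf,hwy] add [neqc] -> 9 lines: cahgf hkbj fpex neqc pab wkru wiady iordr mjkkf
Hunk 3: at line 3 remove [neqc] add [mtdrw,lkkb,caxc] -> 11 lines: cahgf hkbj fpex mtdrw lkkb caxc pab wkru wiady iordr mjkkf
Hunk 4: at line 3 remove [mtdrw] add [mycf,ezwu] -> 12 lines: cahgf hkbj fpex mycf ezwu lkkb caxc pab wkru wiady iordr mjkkf
Final line count: 12

Answer: 12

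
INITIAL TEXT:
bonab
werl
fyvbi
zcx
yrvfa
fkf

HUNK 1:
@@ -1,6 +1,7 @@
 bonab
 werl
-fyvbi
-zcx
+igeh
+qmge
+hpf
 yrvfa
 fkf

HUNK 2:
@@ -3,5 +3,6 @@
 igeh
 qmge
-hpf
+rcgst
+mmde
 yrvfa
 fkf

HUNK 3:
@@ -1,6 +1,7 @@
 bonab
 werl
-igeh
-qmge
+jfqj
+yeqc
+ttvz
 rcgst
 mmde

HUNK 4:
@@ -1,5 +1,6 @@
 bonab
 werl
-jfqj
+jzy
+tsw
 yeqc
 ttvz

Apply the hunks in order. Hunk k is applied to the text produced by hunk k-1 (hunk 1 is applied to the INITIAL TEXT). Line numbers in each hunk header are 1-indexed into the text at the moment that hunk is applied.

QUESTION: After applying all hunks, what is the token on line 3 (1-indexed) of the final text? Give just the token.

Hunk 1: at line 1 remove [fyvbi,zcx] add [igeh,qmge,hpf] -> 7 lines: bonab werl igeh qmge hpf yrvfa fkf
Hunk 2: at line 3 remove [hpf] add [rcgst,mmde] -> 8 lines: bonab werl igeh qmge rcgst mmde yrvfa fkf
Hunk 3: at line 1 remove [igeh,qmge] add [jfqj,yeqc,ttvz] -> 9 lines: bonab werl jfqj yeqc ttvz rcgst mmde yrvfa fkf
Hunk 4: at line 1 remove [jfqj] add [jzy,tsw] -> 10 lines: bonab werl jzy tsw yeqc ttvz rcgst mmde yrvfa fkf
Final line 3: jzy

Answer: jzy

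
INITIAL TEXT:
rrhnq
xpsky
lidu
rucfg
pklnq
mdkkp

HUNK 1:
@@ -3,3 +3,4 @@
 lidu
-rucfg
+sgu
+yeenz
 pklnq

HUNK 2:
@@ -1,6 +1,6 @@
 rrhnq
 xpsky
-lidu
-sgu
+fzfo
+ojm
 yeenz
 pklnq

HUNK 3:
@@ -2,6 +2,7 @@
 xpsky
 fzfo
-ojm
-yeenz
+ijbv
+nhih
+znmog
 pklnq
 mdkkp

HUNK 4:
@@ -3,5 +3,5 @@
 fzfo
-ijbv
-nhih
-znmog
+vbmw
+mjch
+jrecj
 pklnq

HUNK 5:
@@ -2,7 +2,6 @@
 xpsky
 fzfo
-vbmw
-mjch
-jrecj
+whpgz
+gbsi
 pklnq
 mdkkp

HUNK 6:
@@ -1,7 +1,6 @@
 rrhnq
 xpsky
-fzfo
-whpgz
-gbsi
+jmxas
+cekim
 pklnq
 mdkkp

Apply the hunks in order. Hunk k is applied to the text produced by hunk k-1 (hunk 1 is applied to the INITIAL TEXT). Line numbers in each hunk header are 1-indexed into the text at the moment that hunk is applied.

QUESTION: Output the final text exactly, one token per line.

Hunk 1: at line 3 remove [rucfg] add [sgu,yeenz] -> 7 lines: rrhnq xpsky lidu sgu yeenz pklnq mdkkp
Hunk 2: at line 1 remove [lidu,sgu] add [fzfo,ojm] -> 7 lines: rrhnq xpsky fzfo ojm yeenz pklnq mdkkp
Hunk 3: at line 2 remove [ojm,yeenz] add [ijbv,nhih,znmog] -> 8 lines: rrhnq xpsky fzfo ijbv nhih znmog pklnq mdkkp
Hunk 4: at line 3 remove [ijbv,nhih,znmog] add [vbmw,mjch,jrecj] -> 8 lines: rrhnq xpsky fzfo vbmw mjch jrecj pklnq mdkkp
Hunk 5: at line 2 remove [vbmw,mjch,jrecj] add [whpgz,gbsi] -> 7 lines: rrhnq xpsky fzfo whpgz gbsi pklnq mdkkp
Hunk 6: at line 1 remove [fzfo,whpgz,gbsi] add [jmxas,cekim] -> 6 lines: rrhnq xpsky jmxas cekim pklnq mdkkp

Answer: rrhnq
xpsky
jmxas
cekim
pklnq
mdkkp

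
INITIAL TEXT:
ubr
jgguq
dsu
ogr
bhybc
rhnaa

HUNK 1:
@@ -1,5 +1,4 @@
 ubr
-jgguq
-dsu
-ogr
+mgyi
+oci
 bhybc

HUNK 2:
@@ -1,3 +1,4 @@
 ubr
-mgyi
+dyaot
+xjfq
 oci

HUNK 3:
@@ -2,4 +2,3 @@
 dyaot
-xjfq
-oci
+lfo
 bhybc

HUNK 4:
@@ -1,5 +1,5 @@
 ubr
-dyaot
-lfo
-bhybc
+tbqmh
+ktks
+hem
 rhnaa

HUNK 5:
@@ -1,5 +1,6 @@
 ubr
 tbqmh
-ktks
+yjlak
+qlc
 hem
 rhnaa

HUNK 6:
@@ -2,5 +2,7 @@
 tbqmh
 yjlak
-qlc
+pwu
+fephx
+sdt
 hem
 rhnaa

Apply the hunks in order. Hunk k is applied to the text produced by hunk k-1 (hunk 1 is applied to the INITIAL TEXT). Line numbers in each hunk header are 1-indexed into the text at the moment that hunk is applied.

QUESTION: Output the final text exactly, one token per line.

Answer: ubr
tbqmh
yjlak
pwu
fephx
sdt
hem
rhnaa

Derivation:
Hunk 1: at line 1 remove [jgguq,dsu,ogr] add [mgyi,oci] -> 5 lines: ubr mgyi oci bhybc rhnaa
Hunk 2: at line 1 remove [mgyi] add [dyaot,xjfq] -> 6 lines: ubr dyaot xjfq oci bhybc rhnaa
Hunk 3: at line 2 remove [xjfq,oci] add [lfo] -> 5 lines: ubr dyaot lfo bhybc rhnaa
Hunk 4: at line 1 remove [dyaot,lfo,bhybc] add [tbqmh,ktks,hem] -> 5 lines: ubr tbqmh ktks hem rhnaa
Hunk 5: at line 1 remove [ktks] add [yjlak,qlc] -> 6 lines: ubr tbqmh yjlak qlc hem rhnaa
Hunk 6: at line 2 remove [qlc] add [pwu,fephx,sdt] -> 8 lines: ubr tbqmh yjlak pwu fephx sdt hem rhnaa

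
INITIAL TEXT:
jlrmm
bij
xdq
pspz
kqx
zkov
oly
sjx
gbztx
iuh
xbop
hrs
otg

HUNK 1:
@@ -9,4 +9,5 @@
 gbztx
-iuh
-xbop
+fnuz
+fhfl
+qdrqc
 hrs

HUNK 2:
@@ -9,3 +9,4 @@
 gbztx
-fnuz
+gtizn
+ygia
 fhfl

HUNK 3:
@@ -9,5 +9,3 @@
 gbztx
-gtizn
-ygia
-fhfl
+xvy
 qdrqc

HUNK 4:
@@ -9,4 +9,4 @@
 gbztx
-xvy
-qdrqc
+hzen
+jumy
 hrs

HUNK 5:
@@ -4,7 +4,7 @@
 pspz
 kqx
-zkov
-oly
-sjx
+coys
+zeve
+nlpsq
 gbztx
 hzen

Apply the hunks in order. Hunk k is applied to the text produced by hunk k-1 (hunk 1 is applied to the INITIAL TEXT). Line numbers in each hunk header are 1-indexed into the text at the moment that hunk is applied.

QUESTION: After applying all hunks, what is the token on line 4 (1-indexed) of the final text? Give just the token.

Hunk 1: at line 9 remove [iuh,xbop] add [fnuz,fhfl,qdrqc] -> 14 lines: jlrmm bij xdq pspz kqx zkov oly sjx gbztx fnuz fhfl qdrqc hrs otg
Hunk 2: at line 9 remove [fnuz] add [gtizn,ygia] -> 15 lines: jlrmm bij xdq pspz kqx zkov oly sjx gbztx gtizn ygia fhfl qdrqc hrs otg
Hunk 3: at line 9 remove [gtizn,ygia,fhfl] add [xvy] -> 13 lines: jlrmm bij xdq pspz kqx zkov oly sjx gbztx xvy qdrqc hrs otg
Hunk 4: at line 9 remove [xvy,qdrqc] add [hzen,jumy] -> 13 lines: jlrmm bij xdq pspz kqx zkov oly sjx gbztx hzen jumy hrs otg
Hunk 5: at line 4 remove [zkov,oly,sjx] add [coys,zeve,nlpsq] -> 13 lines: jlrmm bij xdq pspz kqx coys zeve nlpsq gbztx hzen jumy hrs otg
Final line 4: pspz

Answer: pspz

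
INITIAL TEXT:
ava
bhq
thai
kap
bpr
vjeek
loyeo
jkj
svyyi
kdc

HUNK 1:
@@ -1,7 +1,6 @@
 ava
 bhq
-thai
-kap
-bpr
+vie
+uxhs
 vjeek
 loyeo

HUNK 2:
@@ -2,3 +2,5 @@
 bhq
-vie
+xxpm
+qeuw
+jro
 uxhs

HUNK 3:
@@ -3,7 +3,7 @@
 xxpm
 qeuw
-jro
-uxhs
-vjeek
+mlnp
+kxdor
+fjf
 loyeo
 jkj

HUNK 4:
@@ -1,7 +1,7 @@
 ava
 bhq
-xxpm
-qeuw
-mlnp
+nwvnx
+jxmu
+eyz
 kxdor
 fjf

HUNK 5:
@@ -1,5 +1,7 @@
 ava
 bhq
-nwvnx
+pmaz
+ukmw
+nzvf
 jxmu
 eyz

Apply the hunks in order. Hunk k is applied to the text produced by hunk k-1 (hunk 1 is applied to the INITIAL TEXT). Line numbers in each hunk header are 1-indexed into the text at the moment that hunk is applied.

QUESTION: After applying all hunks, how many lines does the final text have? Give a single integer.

Hunk 1: at line 1 remove [thai,kap,bpr] add [vie,uxhs] -> 9 lines: ava bhq vie uxhs vjeek loyeo jkj svyyi kdc
Hunk 2: at line 2 remove [vie] add [xxpm,qeuw,jro] -> 11 lines: ava bhq xxpm qeuw jro uxhs vjeek loyeo jkj svyyi kdc
Hunk 3: at line 3 remove [jro,uxhs,vjeek] add [mlnp,kxdor,fjf] -> 11 lines: ava bhq xxpm qeuw mlnp kxdor fjf loyeo jkj svyyi kdc
Hunk 4: at line 1 remove [xxpm,qeuw,mlnp] add [nwvnx,jxmu,eyz] -> 11 lines: ava bhq nwvnx jxmu eyz kxdor fjf loyeo jkj svyyi kdc
Hunk 5: at line 1 remove [nwvnx] add [pmaz,ukmw,nzvf] -> 13 lines: ava bhq pmaz ukmw nzvf jxmu eyz kxdor fjf loyeo jkj svyyi kdc
Final line count: 13

Answer: 13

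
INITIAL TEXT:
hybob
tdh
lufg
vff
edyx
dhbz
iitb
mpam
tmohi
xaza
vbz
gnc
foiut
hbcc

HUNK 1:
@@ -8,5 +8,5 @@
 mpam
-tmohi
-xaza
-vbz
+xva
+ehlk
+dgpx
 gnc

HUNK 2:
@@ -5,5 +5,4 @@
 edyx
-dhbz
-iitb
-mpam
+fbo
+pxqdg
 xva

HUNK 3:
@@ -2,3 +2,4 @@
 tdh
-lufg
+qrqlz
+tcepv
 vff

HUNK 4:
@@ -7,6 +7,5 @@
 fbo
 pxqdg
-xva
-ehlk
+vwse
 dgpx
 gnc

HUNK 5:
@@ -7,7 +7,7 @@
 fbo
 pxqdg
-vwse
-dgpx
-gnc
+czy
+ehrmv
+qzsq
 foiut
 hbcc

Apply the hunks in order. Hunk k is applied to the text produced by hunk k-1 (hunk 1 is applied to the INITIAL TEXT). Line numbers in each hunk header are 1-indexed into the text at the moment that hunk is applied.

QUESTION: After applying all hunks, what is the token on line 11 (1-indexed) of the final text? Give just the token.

Hunk 1: at line 8 remove [tmohi,xaza,vbz] add [xva,ehlk,dgpx] -> 14 lines: hybob tdh lufg vff edyx dhbz iitb mpam xva ehlk dgpx gnc foiut hbcc
Hunk 2: at line 5 remove [dhbz,iitb,mpam] add [fbo,pxqdg] -> 13 lines: hybob tdh lufg vff edyx fbo pxqdg xva ehlk dgpx gnc foiut hbcc
Hunk 3: at line 2 remove [lufg] add [qrqlz,tcepv] -> 14 lines: hybob tdh qrqlz tcepv vff edyx fbo pxqdg xva ehlk dgpx gnc foiut hbcc
Hunk 4: at line 7 remove [xva,ehlk] add [vwse] -> 13 lines: hybob tdh qrqlz tcepv vff edyx fbo pxqdg vwse dgpx gnc foiut hbcc
Hunk 5: at line 7 remove [vwse,dgpx,gnc] add [czy,ehrmv,qzsq] -> 13 lines: hybob tdh qrqlz tcepv vff edyx fbo pxqdg czy ehrmv qzsq foiut hbcc
Final line 11: qzsq

Answer: qzsq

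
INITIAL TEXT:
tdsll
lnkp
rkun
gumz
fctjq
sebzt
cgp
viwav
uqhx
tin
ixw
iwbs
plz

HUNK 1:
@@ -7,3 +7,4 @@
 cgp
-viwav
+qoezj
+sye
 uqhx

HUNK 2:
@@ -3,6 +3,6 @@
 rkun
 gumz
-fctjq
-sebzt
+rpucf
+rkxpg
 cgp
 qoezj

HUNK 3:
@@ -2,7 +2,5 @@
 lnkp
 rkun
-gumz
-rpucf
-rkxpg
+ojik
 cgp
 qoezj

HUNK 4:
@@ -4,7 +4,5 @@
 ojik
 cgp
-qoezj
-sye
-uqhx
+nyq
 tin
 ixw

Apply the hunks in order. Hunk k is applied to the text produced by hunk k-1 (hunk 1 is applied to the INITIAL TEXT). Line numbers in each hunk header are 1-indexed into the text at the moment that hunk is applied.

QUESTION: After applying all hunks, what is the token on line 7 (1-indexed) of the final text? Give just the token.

Answer: tin

Derivation:
Hunk 1: at line 7 remove [viwav] add [qoezj,sye] -> 14 lines: tdsll lnkp rkun gumz fctjq sebzt cgp qoezj sye uqhx tin ixw iwbs plz
Hunk 2: at line 3 remove [fctjq,sebzt] add [rpucf,rkxpg] -> 14 lines: tdsll lnkp rkun gumz rpucf rkxpg cgp qoezj sye uqhx tin ixw iwbs plz
Hunk 3: at line 2 remove [gumz,rpucf,rkxpg] add [ojik] -> 12 lines: tdsll lnkp rkun ojik cgp qoezj sye uqhx tin ixw iwbs plz
Hunk 4: at line 4 remove [qoezj,sye,uqhx] add [nyq] -> 10 lines: tdsll lnkp rkun ojik cgp nyq tin ixw iwbs plz
Final line 7: tin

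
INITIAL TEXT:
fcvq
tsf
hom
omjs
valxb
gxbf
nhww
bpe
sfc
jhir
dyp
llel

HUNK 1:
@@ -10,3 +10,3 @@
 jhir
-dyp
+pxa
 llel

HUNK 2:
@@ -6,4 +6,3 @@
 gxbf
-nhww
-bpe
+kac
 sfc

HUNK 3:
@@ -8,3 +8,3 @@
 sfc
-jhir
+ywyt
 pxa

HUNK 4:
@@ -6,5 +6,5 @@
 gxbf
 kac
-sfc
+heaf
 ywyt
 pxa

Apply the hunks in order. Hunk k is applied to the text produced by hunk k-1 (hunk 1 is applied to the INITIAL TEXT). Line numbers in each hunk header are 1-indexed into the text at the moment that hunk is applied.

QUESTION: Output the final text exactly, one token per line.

Hunk 1: at line 10 remove [dyp] add [pxa] -> 12 lines: fcvq tsf hom omjs valxb gxbf nhww bpe sfc jhir pxa llel
Hunk 2: at line 6 remove [nhww,bpe] add [kac] -> 11 lines: fcvq tsf hom omjs valxb gxbf kac sfc jhir pxa llel
Hunk 3: at line 8 remove [jhir] add [ywyt] -> 11 lines: fcvq tsf hom omjs valxb gxbf kac sfc ywyt pxa llel
Hunk 4: at line 6 remove [sfc] add [heaf] -> 11 lines: fcvq tsf hom omjs valxb gxbf kac heaf ywyt pxa llel

Answer: fcvq
tsf
hom
omjs
valxb
gxbf
kac
heaf
ywyt
pxa
llel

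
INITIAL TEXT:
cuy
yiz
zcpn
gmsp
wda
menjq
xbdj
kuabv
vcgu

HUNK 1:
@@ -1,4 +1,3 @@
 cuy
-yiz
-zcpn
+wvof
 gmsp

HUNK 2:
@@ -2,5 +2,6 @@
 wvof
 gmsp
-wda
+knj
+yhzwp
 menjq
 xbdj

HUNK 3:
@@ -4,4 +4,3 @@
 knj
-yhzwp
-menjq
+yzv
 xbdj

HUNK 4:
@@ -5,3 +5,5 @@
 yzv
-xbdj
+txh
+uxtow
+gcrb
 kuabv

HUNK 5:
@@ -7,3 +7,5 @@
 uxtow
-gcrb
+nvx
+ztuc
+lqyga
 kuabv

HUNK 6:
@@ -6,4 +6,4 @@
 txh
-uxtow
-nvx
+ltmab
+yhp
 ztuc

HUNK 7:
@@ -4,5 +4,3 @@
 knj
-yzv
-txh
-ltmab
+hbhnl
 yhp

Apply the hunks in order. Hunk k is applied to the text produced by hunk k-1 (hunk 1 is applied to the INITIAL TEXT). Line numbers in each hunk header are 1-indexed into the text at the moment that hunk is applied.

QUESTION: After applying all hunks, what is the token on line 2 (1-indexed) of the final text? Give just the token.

Answer: wvof

Derivation:
Hunk 1: at line 1 remove [yiz,zcpn] add [wvof] -> 8 lines: cuy wvof gmsp wda menjq xbdj kuabv vcgu
Hunk 2: at line 2 remove [wda] add [knj,yhzwp] -> 9 lines: cuy wvof gmsp knj yhzwp menjq xbdj kuabv vcgu
Hunk 3: at line 4 remove [yhzwp,menjq] add [yzv] -> 8 lines: cuy wvof gmsp knj yzv xbdj kuabv vcgu
Hunk 4: at line 5 remove [xbdj] add [txh,uxtow,gcrb] -> 10 lines: cuy wvof gmsp knj yzv txh uxtow gcrb kuabv vcgu
Hunk 5: at line 7 remove [gcrb] add [nvx,ztuc,lqyga] -> 12 lines: cuy wvof gmsp knj yzv txh uxtow nvx ztuc lqyga kuabv vcgu
Hunk 6: at line 6 remove [uxtow,nvx] add [ltmab,yhp] -> 12 lines: cuy wvof gmsp knj yzv txh ltmab yhp ztuc lqyga kuabv vcgu
Hunk 7: at line 4 remove [yzv,txh,ltmab] add [hbhnl] -> 10 lines: cuy wvof gmsp knj hbhnl yhp ztuc lqyga kuabv vcgu
Final line 2: wvof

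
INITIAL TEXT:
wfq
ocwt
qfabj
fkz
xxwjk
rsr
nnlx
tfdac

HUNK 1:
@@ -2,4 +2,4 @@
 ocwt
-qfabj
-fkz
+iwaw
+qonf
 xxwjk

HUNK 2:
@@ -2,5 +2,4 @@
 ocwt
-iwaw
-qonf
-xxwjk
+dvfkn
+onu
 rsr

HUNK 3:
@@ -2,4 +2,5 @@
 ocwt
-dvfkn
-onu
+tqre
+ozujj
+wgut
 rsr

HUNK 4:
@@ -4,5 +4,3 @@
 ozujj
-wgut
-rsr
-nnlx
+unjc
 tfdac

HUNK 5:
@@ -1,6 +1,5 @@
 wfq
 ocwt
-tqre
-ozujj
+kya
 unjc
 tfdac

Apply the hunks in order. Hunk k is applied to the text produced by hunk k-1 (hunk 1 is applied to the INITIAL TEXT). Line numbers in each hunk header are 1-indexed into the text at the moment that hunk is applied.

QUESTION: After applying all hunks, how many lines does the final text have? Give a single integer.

Answer: 5

Derivation:
Hunk 1: at line 2 remove [qfabj,fkz] add [iwaw,qonf] -> 8 lines: wfq ocwt iwaw qonf xxwjk rsr nnlx tfdac
Hunk 2: at line 2 remove [iwaw,qonf,xxwjk] add [dvfkn,onu] -> 7 lines: wfq ocwt dvfkn onu rsr nnlx tfdac
Hunk 3: at line 2 remove [dvfkn,onu] add [tqre,ozujj,wgut] -> 8 lines: wfq ocwt tqre ozujj wgut rsr nnlx tfdac
Hunk 4: at line 4 remove [wgut,rsr,nnlx] add [unjc] -> 6 lines: wfq ocwt tqre ozujj unjc tfdac
Hunk 5: at line 1 remove [tqre,ozujj] add [kya] -> 5 lines: wfq ocwt kya unjc tfdac
Final line count: 5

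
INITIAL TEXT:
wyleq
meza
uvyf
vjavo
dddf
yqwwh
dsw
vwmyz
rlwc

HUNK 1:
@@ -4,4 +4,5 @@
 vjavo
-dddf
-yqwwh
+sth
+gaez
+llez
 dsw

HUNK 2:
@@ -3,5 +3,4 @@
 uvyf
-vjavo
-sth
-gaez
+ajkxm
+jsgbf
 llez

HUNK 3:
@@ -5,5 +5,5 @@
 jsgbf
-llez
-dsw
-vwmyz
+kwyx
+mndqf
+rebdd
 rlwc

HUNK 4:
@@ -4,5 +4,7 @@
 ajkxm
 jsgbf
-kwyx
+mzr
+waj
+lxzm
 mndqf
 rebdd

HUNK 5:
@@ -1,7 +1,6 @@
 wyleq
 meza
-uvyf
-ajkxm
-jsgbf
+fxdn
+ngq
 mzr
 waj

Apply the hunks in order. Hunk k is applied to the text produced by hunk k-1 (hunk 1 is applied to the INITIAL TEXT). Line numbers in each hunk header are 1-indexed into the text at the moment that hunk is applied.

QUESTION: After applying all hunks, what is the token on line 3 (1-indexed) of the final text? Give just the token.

Answer: fxdn

Derivation:
Hunk 1: at line 4 remove [dddf,yqwwh] add [sth,gaez,llez] -> 10 lines: wyleq meza uvyf vjavo sth gaez llez dsw vwmyz rlwc
Hunk 2: at line 3 remove [vjavo,sth,gaez] add [ajkxm,jsgbf] -> 9 lines: wyleq meza uvyf ajkxm jsgbf llez dsw vwmyz rlwc
Hunk 3: at line 5 remove [llez,dsw,vwmyz] add [kwyx,mndqf,rebdd] -> 9 lines: wyleq meza uvyf ajkxm jsgbf kwyx mndqf rebdd rlwc
Hunk 4: at line 4 remove [kwyx] add [mzr,waj,lxzm] -> 11 lines: wyleq meza uvyf ajkxm jsgbf mzr waj lxzm mndqf rebdd rlwc
Hunk 5: at line 1 remove [uvyf,ajkxm,jsgbf] add [fxdn,ngq] -> 10 lines: wyleq meza fxdn ngq mzr waj lxzm mndqf rebdd rlwc
Final line 3: fxdn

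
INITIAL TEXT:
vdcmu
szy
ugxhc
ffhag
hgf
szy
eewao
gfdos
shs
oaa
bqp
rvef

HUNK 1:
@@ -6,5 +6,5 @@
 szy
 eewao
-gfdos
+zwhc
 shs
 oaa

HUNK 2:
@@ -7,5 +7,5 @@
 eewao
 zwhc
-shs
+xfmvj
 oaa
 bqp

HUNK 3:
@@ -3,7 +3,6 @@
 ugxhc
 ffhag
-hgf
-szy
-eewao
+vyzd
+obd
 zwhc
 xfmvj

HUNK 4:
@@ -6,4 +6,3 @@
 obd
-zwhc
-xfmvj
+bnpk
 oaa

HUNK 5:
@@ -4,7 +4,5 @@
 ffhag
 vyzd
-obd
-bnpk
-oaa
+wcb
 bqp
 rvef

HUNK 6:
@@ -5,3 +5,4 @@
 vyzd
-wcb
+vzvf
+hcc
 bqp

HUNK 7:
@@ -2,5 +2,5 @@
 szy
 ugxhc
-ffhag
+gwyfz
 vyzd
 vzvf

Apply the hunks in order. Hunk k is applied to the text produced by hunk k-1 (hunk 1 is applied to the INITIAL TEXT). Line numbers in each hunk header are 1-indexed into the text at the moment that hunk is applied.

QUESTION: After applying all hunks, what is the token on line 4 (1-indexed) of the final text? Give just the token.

Hunk 1: at line 6 remove [gfdos] add [zwhc] -> 12 lines: vdcmu szy ugxhc ffhag hgf szy eewao zwhc shs oaa bqp rvef
Hunk 2: at line 7 remove [shs] add [xfmvj] -> 12 lines: vdcmu szy ugxhc ffhag hgf szy eewao zwhc xfmvj oaa bqp rvef
Hunk 3: at line 3 remove [hgf,szy,eewao] add [vyzd,obd] -> 11 lines: vdcmu szy ugxhc ffhag vyzd obd zwhc xfmvj oaa bqp rvef
Hunk 4: at line 6 remove [zwhc,xfmvj] add [bnpk] -> 10 lines: vdcmu szy ugxhc ffhag vyzd obd bnpk oaa bqp rvef
Hunk 5: at line 4 remove [obd,bnpk,oaa] add [wcb] -> 8 lines: vdcmu szy ugxhc ffhag vyzd wcb bqp rvef
Hunk 6: at line 5 remove [wcb] add [vzvf,hcc] -> 9 lines: vdcmu szy ugxhc ffhag vyzd vzvf hcc bqp rvef
Hunk 7: at line 2 remove [ffhag] add [gwyfz] -> 9 lines: vdcmu szy ugxhc gwyfz vyzd vzvf hcc bqp rvef
Final line 4: gwyfz

Answer: gwyfz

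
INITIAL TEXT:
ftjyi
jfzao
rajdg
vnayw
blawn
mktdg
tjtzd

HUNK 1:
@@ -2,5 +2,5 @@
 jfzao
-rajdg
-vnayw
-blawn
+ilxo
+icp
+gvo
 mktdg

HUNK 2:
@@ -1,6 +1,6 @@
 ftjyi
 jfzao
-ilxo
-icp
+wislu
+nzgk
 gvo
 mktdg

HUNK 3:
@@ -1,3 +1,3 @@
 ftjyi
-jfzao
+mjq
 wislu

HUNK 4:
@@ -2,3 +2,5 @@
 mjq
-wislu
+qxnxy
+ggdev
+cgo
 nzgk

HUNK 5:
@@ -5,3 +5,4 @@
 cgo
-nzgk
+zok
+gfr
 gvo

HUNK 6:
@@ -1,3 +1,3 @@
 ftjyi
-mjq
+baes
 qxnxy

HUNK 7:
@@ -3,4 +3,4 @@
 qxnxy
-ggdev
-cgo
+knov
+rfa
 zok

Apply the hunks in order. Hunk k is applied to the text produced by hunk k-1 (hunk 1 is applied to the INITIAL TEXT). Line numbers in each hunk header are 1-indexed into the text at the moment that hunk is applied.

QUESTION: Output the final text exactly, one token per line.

Answer: ftjyi
baes
qxnxy
knov
rfa
zok
gfr
gvo
mktdg
tjtzd

Derivation:
Hunk 1: at line 2 remove [rajdg,vnayw,blawn] add [ilxo,icp,gvo] -> 7 lines: ftjyi jfzao ilxo icp gvo mktdg tjtzd
Hunk 2: at line 1 remove [ilxo,icp] add [wislu,nzgk] -> 7 lines: ftjyi jfzao wislu nzgk gvo mktdg tjtzd
Hunk 3: at line 1 remove [jfzao] add [mjq] -> 7 lines: ftjyi mjq wislu nzgk gvo mktdg tjtzd
Hunk 4: at line 2 remove [wislu] add [qxnxy,ggdev,cgo] -> 9 lines: ftjyi mjq qxnxy ggdev cgo nzgk gvo mktdg tjtzd
Hunk 5: at line 5 remove [nzgk] add [zok,gfr] -> 10 lines: ftjyi mjq qxnxy ggdev cgo zok gfr gvo mktdg tjtzd
Hunk 6: at line 1 remove [mjq] add [baes] -> 10 lines: ftjyi baes qxnxy ggdev cgo zok gfr gvo mktdg tjtzd
Hunk 7: at line 3 remove [ggdev,cgo] add [knov,rfa] -> 10 lines: ftjyi baes qxnxy knov rfa zok gfr gvo mktdg tjtzd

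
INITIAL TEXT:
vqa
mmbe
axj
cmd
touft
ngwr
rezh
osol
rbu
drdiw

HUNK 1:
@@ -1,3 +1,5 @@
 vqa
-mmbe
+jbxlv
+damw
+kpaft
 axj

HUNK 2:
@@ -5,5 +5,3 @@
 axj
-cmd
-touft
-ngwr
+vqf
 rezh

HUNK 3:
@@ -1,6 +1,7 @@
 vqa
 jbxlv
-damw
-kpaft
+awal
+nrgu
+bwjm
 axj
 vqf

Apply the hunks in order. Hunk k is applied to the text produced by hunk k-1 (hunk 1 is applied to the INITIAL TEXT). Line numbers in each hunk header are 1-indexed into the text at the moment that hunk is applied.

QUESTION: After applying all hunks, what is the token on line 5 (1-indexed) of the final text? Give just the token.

Hunk 1: at line 1 remove [mmbe] add [jbxlv,damw,kpaft] -> 12 lines: vqa jbxlv damw kpaft axj cmd touft ngwr rezh osol rbu drdiw
Hunk 2: at line 5 remove [cmd,touft,ngwr] add [vqf] -> 10 lines: vqa jbxlv damw kpaft axj vqf rezh osol rbu drdiw
Hunk 3: at line 1 remove [damw,kpaft] add [awal,nrgu,bwjm] -> 11 lines: vqa jbxlv awal nrgu bwjm axj vqf rezh osol rbu drdiw
Final line 5: bwjm

Answer: bwjm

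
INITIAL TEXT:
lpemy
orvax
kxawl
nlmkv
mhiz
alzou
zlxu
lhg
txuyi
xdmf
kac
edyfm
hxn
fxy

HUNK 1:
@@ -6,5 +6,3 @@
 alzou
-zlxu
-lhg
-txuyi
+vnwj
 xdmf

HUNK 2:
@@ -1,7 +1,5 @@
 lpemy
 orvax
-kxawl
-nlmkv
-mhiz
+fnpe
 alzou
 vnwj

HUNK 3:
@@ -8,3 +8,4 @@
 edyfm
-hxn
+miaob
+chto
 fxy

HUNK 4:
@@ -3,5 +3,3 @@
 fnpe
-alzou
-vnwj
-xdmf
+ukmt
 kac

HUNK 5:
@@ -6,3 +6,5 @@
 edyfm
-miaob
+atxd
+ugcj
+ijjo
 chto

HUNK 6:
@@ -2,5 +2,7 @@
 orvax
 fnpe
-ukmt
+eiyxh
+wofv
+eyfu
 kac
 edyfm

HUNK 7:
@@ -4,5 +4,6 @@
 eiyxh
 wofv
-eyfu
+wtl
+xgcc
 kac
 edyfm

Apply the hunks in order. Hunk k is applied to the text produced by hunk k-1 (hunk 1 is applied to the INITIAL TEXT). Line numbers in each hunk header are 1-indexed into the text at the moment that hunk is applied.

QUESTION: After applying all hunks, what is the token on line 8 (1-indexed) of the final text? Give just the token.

Answer: kac

Derivation:
Hunk 1: at line 6 remove [zlxu,lhg,txuyi] add [vnwj] -> 12 lines: lpemy orvax kxawl nlmkv mhiz alzou vnwj xdmf kac edyfm hxn fxy
Hunk 2: at line 1 remove [kxawl,nlmkv,mhiz] add [fnpe] -> 10 lines: lpemy orvax fnpe alzou vnwj xdmf kac edyfm hxn fxy
Hunk 3: at line 8 remove [hxn] add [miaob,chto] -> 11 lines: lpemy orvax fnpe alzou vnwj xdmf kac edyfm miaob chto fxy
Hunk 4: at line 3 remove [alzou,vnwj,xdmf] add [ukmt] -> 9 lines: lpemy orvax fnpe ukmt kac edyfm miaob chto fxy
Hunk 5: at line 6 remove [miaob] add [atxd,ugcj,ijjo] -> 11 lines: lpemy orvax fnpe ukmt kac edyfm atxd ugcj ijjo chto fxy
Hunk 6: at line 2 remove [ukmt] add [eiyxh,wofv,eyfu] -> 13 lines: lpemy orvax fnpe eiyxh wofv eyfu kac edyfm atxd ugcj ijjo chto fxy
Hunk 7: at line 4 remove [eyfu] add [wtl,xgcc] -> 14 lines: lpemy orvax fnpe eiyxh wofv wtl xgcc kac edyfm atxd ugcj ijjo chto fxy
Final line 8: kac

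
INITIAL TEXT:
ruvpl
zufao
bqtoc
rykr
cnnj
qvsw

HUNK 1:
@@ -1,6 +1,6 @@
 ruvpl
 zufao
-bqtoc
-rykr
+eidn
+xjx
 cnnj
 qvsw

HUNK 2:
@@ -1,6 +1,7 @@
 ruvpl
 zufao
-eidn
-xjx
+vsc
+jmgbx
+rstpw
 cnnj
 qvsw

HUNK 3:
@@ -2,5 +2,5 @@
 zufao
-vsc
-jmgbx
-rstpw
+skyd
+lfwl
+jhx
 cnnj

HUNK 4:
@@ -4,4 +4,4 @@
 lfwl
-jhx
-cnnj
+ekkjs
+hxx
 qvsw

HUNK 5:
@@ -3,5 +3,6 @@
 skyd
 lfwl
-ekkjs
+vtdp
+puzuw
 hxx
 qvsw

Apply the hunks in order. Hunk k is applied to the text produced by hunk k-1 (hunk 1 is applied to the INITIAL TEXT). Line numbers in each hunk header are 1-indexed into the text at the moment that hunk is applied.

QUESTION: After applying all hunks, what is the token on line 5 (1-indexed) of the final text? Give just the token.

Answer: vtdp

Derivation:
Hunk 1: at line 1 remove [bqtoc,rykr] add [eidn,xjx] -> 6 lines: ruvpl zufao eidn xjx cnnj qvsw
Hunk 2: at line 1 remove [eidn,xjx] add [vsc,jmgbx,rstpw] -> 7 lines: ruvpl zufao vsc jmgbx rstpw cnnj qvsw
Hunk 3: at line 2 remove [vsc,jmgbx,rstpw] add [skyd,lfwl,jhx] -> 7 lines: ruvpl zufao skyd lfwl jhx cnnj qvsw
Hunk 4: at line 4 remove [jhx,cnnj] add [ekkjs,hxx] -> 7 lines: ruvpl zufao skyd lfwl ekkjs hxx qvsw
Hunk 5: at line 3 remove [ekkjs] add [vtdp,puzuw] -> 8 lines: ruvpl zufao skyd lfwl vtdp puzuw hxx qvsw
Final line 5: vtdp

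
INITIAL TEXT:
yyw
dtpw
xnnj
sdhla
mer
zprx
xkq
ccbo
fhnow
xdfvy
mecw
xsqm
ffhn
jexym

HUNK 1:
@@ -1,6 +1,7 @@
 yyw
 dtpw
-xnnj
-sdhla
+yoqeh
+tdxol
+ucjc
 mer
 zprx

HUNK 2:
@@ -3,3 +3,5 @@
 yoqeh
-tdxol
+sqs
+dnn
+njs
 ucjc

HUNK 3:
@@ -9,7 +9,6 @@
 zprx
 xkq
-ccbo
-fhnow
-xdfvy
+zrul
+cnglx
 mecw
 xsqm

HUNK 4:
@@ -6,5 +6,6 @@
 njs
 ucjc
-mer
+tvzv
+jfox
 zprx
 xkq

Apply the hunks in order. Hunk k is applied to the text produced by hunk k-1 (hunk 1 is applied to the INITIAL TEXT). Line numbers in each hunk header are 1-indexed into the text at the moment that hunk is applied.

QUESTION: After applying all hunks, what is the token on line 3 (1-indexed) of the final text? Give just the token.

Hunk 1: at line 1 remove [xnnj,sdhla] add [yoqeh,tdxol,ucjc] -> 15 lines: yyw dtpw yoqeh tdxol ucjc mer zprx xkq ccbo fhnow xdfvy mecw xsqm ffhn jexym
Hunk 2: at line 3 remove [tdxol] add [sqs,dnn,njs] -> 17 lines: yyw dtpw yoqeh sqs dnn njs ucjc mer zprx xkq ccbo fhnow xdfvy mecw xsqm ffhn jexym
Hunk 3: at line 9 remove [ccbo,fhnow,xdfvy] add [zrul,cnglx] -> 16 lines: yyw dtpw yoqeh sqs dnn njs ucjc mer zprx xkq zrul cnglx mecw xsqm ffhn jexym
Hunk 4: at line 6 remove [mer] add [tvzv,jfox] -> 17 lines: yyw dtpw yoqeh sqs dnn njs ucjc tvzv jfox zprx xkq zrul cnglx mecw xsqm ffhn jexym
Final line 3: yoqeh

Answer: yoqeh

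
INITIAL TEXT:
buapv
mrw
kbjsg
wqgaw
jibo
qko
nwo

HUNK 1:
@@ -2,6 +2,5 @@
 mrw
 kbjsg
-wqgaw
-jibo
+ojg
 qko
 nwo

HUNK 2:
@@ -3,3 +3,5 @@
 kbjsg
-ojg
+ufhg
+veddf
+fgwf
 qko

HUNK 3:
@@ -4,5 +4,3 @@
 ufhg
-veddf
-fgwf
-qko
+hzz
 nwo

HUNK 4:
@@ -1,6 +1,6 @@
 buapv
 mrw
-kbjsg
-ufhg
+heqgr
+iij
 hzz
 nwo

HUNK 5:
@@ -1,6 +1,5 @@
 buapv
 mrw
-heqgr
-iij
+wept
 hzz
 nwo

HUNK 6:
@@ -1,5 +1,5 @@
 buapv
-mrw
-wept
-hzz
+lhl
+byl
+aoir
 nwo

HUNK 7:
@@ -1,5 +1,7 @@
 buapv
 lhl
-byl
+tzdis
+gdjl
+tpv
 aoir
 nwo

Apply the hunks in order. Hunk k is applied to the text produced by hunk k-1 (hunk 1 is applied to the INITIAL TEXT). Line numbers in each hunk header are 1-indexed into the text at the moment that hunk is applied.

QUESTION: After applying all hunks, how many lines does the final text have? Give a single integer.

Answer: 7

Derivation:
Hunk 1: at line 2 remove [wqgaw,jibo] add [ojg] -> 6 lines: buapv mrw kbjsg ojg qko nwo
Hunk 2: at line 3 remove [ojg] add [ufhg,veddf,fgwf] -> 8 lines: buapv mrw kbjsg ufhg veddf fgwf qko nwo
Hunk 3: at line 4 remove [veddf,fgwf,qko] add [hzz] -> 6 lines: buapv mrw kbjsg ufhg hzz nwo
Hunk 4: at line 1 remove [kbjsg,ufhg] add [heqgr,iij] -> 6 lines: buapv mrw heqgr iij hzz nwo
Hunk 5: at line 1 remove [heqgr,iij] add [wept] -> 5 lines: buapv mrw wept hzz nwo
Hunk 6: at line 1 remove [mrw,wept,hzz] add [lhl,byl,aoir] -> 5 lines: buapv lhl byl aoir nwo
Hunk 7: at line 1 remove [byl] add [tzdis,gdjl,tpv] -> 7 lines: buapv lhl tzdis gdjl tpv aoir nwo
Final line count: 7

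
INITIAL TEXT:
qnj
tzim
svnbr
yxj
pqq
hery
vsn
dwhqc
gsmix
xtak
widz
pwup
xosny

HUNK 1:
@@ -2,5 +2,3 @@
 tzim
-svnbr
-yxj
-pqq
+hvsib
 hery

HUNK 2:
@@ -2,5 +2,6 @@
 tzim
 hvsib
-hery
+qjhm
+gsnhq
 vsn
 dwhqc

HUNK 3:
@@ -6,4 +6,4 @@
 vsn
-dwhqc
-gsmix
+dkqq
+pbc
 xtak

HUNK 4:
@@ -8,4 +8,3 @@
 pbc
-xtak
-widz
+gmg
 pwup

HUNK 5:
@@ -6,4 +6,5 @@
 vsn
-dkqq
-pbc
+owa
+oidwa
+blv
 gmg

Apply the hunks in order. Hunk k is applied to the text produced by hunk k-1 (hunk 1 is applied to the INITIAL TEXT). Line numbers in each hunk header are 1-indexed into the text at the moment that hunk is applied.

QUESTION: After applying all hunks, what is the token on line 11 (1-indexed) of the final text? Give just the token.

Answer: pwup

Derivation:
Hunk 1: at line 2 remove [svnbr,yxj,pqq] add [hvsib] -> 11 lines: qnj tzim hvsib hery vsn dwhqc gsmix xtak widz pwup xosny
Hunk 2: at line 2 remove [hery] add [qjhm,gsnhq] -> 12 lines: qnj tzim hvsib qjhm gsnhq vsn dwhqc gsmix xtak widz pwup xosny
Hunk 3: at line 6 remove [dwhqc,gsmix] add [dkqq,pbc] -> 12 lines: qnj tzim hvsib qjhm gsnhq vsn dkqq pbc xtak widz pwup xosny
Hunk 4: at line 8 remove [xtak,widz] add [gmg] -> 11 lines: qnj tzim hvsib qjhm gsnhq vsn dkqq pbc gmg pwup xosny
Hunk 5: at line 6 remove [dkqq,pbc] add [owa,oidwa,blv] -> 12 lines: qnj tzim hvsib qjhm gsnhq vsn owa oidwa blv gmg pwup xosny
Final line 11: pwup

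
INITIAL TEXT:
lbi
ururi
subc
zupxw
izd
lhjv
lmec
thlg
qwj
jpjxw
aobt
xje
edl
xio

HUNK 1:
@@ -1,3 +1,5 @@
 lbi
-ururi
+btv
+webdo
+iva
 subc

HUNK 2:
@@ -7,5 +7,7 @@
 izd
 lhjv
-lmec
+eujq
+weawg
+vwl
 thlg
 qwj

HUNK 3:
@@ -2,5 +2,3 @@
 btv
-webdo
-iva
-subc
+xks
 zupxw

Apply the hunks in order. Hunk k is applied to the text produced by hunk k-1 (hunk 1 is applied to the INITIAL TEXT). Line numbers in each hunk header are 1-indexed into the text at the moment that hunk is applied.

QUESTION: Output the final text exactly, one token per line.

Answer: lbi
btv
xks
zupxw
izd
lhjv
eujq
weawg
vwl
thlg
qwj
jpjxw
aobt
xje
edl
xio

Derivation:
Hunk 1: at line 1 remove [ururi] add [btv,webdo,iva] -> 16 lines: lbi btv webdo iva subc zupxw izd lhjv lmec thlg qwj jpjxw aobt xje edl xio
Hunk 2: at line 7 remove [lmec] add [eujq,weawg,vwl] -> 18 lines: lbi btv webdo iva subc zupxw izd lhjv eujq weawg vwl thlg qwj jpjxw aobt xje edl xio
Hunk 3: at line 2 remove [webdo,iva,subc] add [xks] -> 16 lines: lbi btv xks zupxw izd lhjv eujq weawg vwl thlg qwj jpjxw aobt xje edl xio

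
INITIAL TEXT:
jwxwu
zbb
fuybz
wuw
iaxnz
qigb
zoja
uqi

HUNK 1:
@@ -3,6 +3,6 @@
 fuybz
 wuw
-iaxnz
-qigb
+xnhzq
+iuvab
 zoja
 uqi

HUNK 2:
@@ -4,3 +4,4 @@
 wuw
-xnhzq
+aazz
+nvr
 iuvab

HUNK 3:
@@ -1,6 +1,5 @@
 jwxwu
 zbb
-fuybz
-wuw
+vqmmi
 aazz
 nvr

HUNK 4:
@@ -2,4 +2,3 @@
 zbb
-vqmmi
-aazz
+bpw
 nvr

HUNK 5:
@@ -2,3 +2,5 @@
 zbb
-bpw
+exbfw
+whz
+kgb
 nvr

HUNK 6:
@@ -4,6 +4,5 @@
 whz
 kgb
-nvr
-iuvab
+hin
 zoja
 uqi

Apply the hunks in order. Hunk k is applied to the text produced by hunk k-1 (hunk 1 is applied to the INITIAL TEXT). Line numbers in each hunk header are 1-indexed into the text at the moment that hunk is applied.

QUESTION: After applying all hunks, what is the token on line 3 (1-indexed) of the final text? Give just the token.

Hunk 1: at line 3 remove [iaxnz,qigb] add [xnhzq,iuvab] -> 8 lines: jwxwu zbb fuybz wuw xnhzq iuvab zoja uqi
Hunk 2: at line 4 remove [xnhzq] add [aazz,nvr] -> 9 lines: jwxwu zbb fuybz wuw aazz nvr iuvab zoja uqi
Hunk 3: at line 1 remove [fuybz,wuw] add [vqmmi] -> 8 lines: jwxwu zbb vqmmi aazz nvr iuvab zoja uqi
Hunk 4: at line 2 remove [vqmmi,aazz] add [bpw] -> 7 lines: jwxwu zbb bpw nvr iuvab zoja uqi
Hunk 5: at line 2 remove [bpw] add [exbfw,whz,kgb] -> 9 lines: jwxwu zbb exbfw whz kgb nvr iuvab zoja uqi
Hunk 6: at line 4 remove [nvr,iuvab] add [hin] -> 8 lines: jwxwu zbb exbfw whz kgb hin zoja uqi
Final line 3: exbfw

Answer: exbfw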